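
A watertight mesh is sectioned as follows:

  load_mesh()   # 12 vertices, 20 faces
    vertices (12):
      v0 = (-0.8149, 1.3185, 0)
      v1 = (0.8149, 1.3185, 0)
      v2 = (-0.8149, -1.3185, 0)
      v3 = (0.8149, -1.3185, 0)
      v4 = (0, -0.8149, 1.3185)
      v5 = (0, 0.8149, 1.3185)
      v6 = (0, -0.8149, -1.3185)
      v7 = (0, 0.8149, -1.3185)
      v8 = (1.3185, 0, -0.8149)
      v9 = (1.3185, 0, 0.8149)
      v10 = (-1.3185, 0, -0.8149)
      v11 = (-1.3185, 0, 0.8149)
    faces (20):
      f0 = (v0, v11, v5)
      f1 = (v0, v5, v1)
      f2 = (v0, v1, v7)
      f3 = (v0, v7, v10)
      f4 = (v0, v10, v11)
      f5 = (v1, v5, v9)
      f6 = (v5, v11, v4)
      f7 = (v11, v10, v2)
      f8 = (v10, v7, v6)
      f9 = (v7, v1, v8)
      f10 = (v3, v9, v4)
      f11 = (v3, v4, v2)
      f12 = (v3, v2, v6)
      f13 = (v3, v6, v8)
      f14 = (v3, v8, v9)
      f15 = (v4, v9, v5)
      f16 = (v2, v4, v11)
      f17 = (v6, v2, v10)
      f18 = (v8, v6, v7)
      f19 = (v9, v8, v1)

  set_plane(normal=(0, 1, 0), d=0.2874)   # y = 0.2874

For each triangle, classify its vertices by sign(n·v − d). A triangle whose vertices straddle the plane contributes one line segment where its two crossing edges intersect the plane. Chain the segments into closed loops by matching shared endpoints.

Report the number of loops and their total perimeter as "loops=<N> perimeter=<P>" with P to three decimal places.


loops=1 perimeter=8.213

Straddling triangles (10 of 20):
  (v0,v11,v5) [+-+] → (-1.20873, 0.2874, 0.637272)–(-0.85349, 0.2874, 0.99251)  len=0.5024
  (v0,v7,v10) [++-] → (-0.85349, 0.2874, -0.99251)–(-1.20873, 0.2874, -0.637272)  len=0.5024
  (v0,v10,v11) [+--] → (-1.20873, 0.2874, -0.637272)–(-1.20873, 0.2874, 0.637272)  len=1.2745
  (v1,v5,v9) [++-] → (0.85349, 0.2874, 0.99251)–(1.20873, 0.2874, 0.637272)  len=0.5024
  (v5,v11,v4) [+--] → (-0.85349, 0.2874, 0.99251)–(0, 0.2874, 1.3185)  len=0.9136
  (v10,v7,v6) [-+-] → (-0.85349, 0.2874, -0.99251)–(0, 0.2874, -1.3185)  len=0.9136
  (v7,v1,v8) [++-] → (1.20873, 0.2874, -0.637272)–(0.85349, 0.2874, -0.99251)  len=0.5024
  (v4,v9,v5) [--+] → (0.85349, 0.2874, 0.99251)–(0, 0.2874, 1.3185)  len=0.9136
  (v8,v6,v7) [--+] → (0, 0.2874, -1.3185)–(0.85349, 0.2874, -0.99251)  len=0.9136
  (v9,v8,v1) [--+] → (1.20873, 0.2874, -0.637272)–(1.20873, 0.2874, 0.637272)  len=1.2745

Chained into 1 loop(s):
  loop 1: 10 segments, perimeter = 8.2131
Total perimeter = 8.213


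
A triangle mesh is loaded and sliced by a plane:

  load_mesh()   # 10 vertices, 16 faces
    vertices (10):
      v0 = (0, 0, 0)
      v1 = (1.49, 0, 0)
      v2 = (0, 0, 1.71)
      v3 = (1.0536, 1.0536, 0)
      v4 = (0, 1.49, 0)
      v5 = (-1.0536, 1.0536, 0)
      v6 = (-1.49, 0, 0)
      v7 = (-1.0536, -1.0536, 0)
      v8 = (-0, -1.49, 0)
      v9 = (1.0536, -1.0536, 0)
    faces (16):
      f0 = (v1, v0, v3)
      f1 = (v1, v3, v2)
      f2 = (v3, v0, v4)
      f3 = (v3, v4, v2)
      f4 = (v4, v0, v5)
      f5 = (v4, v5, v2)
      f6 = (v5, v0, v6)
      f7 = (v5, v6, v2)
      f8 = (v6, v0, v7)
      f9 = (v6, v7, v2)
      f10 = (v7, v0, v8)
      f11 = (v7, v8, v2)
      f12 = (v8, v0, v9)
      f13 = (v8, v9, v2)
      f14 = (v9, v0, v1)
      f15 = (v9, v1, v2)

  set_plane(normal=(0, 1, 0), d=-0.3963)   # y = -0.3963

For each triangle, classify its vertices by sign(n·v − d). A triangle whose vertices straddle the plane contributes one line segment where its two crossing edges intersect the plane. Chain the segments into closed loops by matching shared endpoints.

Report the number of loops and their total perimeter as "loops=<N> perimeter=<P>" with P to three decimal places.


Straddling triangles (8 of 16):
  (v6,v0,v7) [++-] → (-0.3963, -0.3963, 0)–(-1.32585, -0.3963, 0)  len=0.9296
  (v6,v7,v2) [+-+] → (-1.32585, -0.3963, 0)–(-0.3963, -0.3963, 1.0668)  len=1.4150
  (v7,v0,v8) [-+-] → (-0.3963, -0.3963, 0)–(0, -0.3963, 0)  len=0.3963
  (v7,v8,v2) [--+] → (0, -0.3963, 1.25519)–(-0.3963, -0.3963, 1.0668)  len=0.4388
  (v8,v0,v9) [-+-] → (0, -0.3963, 0)–(0.3963, -0.3963, 0)  len=0.3963
  (v8,v9,v2) [--+] → (0.3963, -0.3963, 1.0668)–(0, -0.3963, 1.25519)  len=0.4388
  (v9,v0,v1) [-++] → (0.3963, -0.3963, 0)–(1.32585, -0.3963, 0)  len=0.9296
  (v9,v1,v2) [-++] → (1.32585, -0.3963, 0)–(0.3963, -0.3963, 1.0668)  len=1.4150

Chained into 1 loop(s):
  loop 1: 8 segments, perimeter = 6.3592
Total perimeter = 6.359

loops=1 perimeter=6.359


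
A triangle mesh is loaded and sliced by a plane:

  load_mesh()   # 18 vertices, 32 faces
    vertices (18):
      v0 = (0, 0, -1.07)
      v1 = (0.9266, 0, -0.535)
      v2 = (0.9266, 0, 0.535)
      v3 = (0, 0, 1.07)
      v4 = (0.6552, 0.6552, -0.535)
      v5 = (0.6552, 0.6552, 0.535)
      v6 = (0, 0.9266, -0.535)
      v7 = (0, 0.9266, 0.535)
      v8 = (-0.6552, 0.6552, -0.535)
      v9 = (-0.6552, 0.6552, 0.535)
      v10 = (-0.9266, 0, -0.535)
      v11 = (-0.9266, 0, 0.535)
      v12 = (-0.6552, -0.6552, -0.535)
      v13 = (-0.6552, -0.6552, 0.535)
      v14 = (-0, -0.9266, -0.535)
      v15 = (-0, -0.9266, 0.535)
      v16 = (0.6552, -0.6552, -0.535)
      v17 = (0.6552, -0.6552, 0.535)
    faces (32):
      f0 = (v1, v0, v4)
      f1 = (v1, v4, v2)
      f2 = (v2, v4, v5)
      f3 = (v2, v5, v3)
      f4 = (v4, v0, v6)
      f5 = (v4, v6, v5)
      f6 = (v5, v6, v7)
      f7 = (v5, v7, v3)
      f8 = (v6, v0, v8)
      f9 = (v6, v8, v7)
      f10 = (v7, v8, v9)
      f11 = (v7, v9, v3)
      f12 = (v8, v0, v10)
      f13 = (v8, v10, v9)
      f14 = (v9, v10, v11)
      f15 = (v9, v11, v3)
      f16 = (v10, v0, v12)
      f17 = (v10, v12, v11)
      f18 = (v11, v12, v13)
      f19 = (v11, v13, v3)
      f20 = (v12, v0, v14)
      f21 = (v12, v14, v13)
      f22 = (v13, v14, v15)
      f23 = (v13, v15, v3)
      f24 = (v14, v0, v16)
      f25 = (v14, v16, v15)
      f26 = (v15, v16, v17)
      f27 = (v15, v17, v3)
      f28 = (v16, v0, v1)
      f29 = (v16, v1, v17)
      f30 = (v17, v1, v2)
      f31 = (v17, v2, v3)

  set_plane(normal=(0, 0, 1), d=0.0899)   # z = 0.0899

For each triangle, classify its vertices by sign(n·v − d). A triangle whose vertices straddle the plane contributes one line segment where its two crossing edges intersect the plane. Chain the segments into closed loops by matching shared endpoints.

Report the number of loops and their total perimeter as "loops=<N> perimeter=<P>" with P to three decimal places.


loops=1 perimeter=5.673

Straddling triangles (16 of 32):
  (v1,v4,v2) [--+] → (0.813703, 0.272551, 0.0899)–(0.9266, 0, 0.0899)  len=0.2950
  (v2,v4,v5) [+-+] → (0.813703, 0.272551, 0.0899)–(0.6552, 0.6552, 0.0899)  len=0.4142
  (v4,v6,v5) [--+] → (0.382649, 0.768097, 0.0899)–(0.6552, 0.6552, 0.0899)  len=0.2950
  (v5,v6,v7) [+-+] → (0.382649, 0.768097, 0.0899)–(0, 0.9266, 0.0899)  len=0.4142
  (v6,v8,v7) [--+] → (-0.272551, 0.813703, 0.0899)–(0, 0.9266, 0.0899)  len=0.2950
  (v7,v8,v9) [+-+] → (-0.272551, 0.813703, 0.0899)–(-0.6552, 0.6552, 0.0899)  len=0.4142
  (v8,v10,v9) [--+] → (-0.768097, 0.382649, 0.0899)–(-0.6552, 0.6552, 0.0899)  len=0.2950
  (v9,v10,v11) [+-+] → (-0.768097, 0.382649, 0.0899)–(-0.9266, 0, 0.0899)  len=0.4142
  (v10,v12,v11) [--+] → (-0.813703, -0.272551, 0.0899)–(-0.9266, 0, 0.0899)  len=0.2950
  (v11,v12,v13) [+-+] → (-0.813703, -0.272551, 0.0899)–(-0.6552, -0.6552, 0.0899)  len=0.4142
  (v12,v14,v13) [--+] → (-0.382649, -0.768097, 0.0899)–(-0.6552, -0.6552, 0.0899)  len=0.2950
  (v13,v14,v15) [+-+] → (-0.382649, -0.768097, 0.0899)–(0, -0.9266, 0.0899)  len=0.4142
  (v14,v16,v15) [--+] → (0.272551, -0.813703, 0.0899)–(0, -0.9266, 0.0899)  len=0.2950
  (v15,v16,v17) [+-+] → (0.272551, -0.813703, 0.0899)–(0.6552, -0.6552, 0.0899)  len=0.4142
  (v16,v1,v17) [--+] → (0.768097, -0.382649, 0.0899)–(0.6552, -0.6552, 0.0899)  len=0.2950
  (v17,v1,v2) [+-+] → (0.768097, -0.382649, 0.0899)–(0.9266, 0, 0.0899)  len=0.4142

Chained into 1 loop(s):
  loop 1: 16 segments, perimeter = 5.6735
Total perimeter = 5.673


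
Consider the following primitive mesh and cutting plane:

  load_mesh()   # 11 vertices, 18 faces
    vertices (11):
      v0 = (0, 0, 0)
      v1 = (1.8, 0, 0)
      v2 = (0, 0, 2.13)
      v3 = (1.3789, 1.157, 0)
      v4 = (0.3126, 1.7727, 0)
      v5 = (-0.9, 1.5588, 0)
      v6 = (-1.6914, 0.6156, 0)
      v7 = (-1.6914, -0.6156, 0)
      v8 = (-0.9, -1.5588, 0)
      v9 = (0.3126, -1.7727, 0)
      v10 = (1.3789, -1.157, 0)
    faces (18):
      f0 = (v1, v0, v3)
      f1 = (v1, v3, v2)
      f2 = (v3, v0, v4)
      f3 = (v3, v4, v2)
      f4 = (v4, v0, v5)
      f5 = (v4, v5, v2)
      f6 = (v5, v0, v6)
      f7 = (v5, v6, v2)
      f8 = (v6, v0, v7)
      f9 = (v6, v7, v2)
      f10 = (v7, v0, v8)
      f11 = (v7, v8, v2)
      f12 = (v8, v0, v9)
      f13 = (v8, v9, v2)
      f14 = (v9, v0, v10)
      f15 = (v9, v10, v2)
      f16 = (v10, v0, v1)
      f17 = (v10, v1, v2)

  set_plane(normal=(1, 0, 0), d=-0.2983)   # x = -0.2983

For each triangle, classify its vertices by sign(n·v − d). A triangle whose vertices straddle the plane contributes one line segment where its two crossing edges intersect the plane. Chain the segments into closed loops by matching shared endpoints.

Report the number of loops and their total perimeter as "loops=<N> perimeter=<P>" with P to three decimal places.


Straddling triangles (10 of 18):
  (v4,v0,v5) [++-] → (-0.2983, 0.516656, 0)–(-0.2983, 1.66494, 0)  len=1.1483
  (v4,v5,v2) [+-+] → (-0.2983, 1.66494, 0)–(-0.2983, 0.516656, 1.42402)  len=1.8293
  (v5,v0,v6) [-+-] → (-0.2983, 0.516656, 0)–(-0.2983, 0.108569, 0)  len=0.4081
  (v5,v6,v2) [--+] → (-0.2983, 0.108569, 1.75435)–(-0.2983, 0.516656, 1.42402)  len=0.5250
  (v6,v0,v7) [-+-] → (-0.2983, 0.108569, 0)–(-0.2983, -0.108569, 0)  len=0.2171
  (v6,v7,v2) [--+] → (-0.2983, -0.108569, 1.75435)–(-0.2983, 0.108569, 1.75435)  len=0.2171
  (v7,v0,v8) [-+-] → (-0.2983, -0.108569, 0)–(-0.2983, -0.516656, 0)  len=0.4081
  (v7,v8,v2) [--+] → (-0.2983, -0.516656, 1.42402)–(-0.2983, -0.108569, 1.75435)  len=0.5250
  (v8,v0,v9) [-++] → (-0.2983, -0.516656, 0)–(-0.2983, -1.66494, 0)  len=1.1483
  (v8,v9,v2) [-++] → (-0.2983, -1.66494, 0)–(-0.2983, -0.516656, 1.42402)  len=1.8293

Chained into 1 loop(s):
  loop 1: 10 segments, perimeter = 8.2557
Total perimeter = 8.256

loops=1 perimeter=8.256


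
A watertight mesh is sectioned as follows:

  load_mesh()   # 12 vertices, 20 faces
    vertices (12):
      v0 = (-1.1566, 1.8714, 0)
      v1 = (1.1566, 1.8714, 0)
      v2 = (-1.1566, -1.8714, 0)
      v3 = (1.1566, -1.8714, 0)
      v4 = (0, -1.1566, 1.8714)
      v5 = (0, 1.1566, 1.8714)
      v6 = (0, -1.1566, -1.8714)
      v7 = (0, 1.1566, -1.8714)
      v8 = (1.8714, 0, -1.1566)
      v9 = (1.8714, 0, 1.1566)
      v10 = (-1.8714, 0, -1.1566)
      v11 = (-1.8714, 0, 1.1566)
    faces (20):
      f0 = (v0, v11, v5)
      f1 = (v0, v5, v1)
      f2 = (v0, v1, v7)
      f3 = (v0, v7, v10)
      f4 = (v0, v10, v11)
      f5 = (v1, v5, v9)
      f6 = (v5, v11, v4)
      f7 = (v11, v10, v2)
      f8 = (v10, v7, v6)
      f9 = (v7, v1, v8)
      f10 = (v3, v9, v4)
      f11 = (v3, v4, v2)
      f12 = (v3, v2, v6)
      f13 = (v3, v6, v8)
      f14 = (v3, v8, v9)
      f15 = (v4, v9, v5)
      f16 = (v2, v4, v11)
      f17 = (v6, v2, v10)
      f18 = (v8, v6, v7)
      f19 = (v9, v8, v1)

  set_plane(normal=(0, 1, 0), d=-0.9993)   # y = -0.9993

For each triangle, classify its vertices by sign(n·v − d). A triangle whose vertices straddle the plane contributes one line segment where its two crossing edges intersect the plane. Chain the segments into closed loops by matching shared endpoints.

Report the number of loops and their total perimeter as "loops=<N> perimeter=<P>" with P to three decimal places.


loops=1 perimeter=10.233

Straddling triangles (10 of 20):
  (v5,v11,v4) [++-] → (-0.254514, -0.9993, 1.77419)–(0, -0.9993, 1.8714)  len=0.2724
  (v11,v10,v2) [++-] → (-1.48971, -0.9993, -0.538993)–(-1.48971, -0.9993, 0.538993)  len=1.0780
  (v10,v7,v6) [++-] → (0, -0.9993, -1.8714)–(-0.254514, -0.9993, -1.77419)  len=0.2724
  (v3,v9,v4) [-+-] → (1.48971, -0.9993, 0.538993)–(0.254514, -0.9993, 1.77419)  len=1.7468
  (v3,v6,v8) [--+] → (0.254514, -0.9993, -1.77419)–(1.48971, -0.9993, -0.538993)  len=1.7468
  (v3,v8,v9) [-++] → (1.48971, -0.9993, -0.538993)–(1.48971, -0.9993, 0.538993)  len=1.0780
  (v4,v9,v5) [-++] → (0.254514, -0.9993, 1.77419)–(0, -0.9993, 1.8714)  len=0.2724
  (v2,v4,v11) [--+] → (-0.254514, -0.9993, 1.77419)–(-1.48971, -0.9993, 0.538993)  len=1.7468
  (v6,v2,v10) [--+] → (-1.48971, -0.9993, -0.538993)–(-0.254514, -0.9993, -1.77419)  len=1.7468
  (v8,v6,v7) [+-+] → (0.254514, -0.9993, -1.77419)–(0, -0.9993, -1.8714)  len=0.2724

Chained into 1 loop(s):
  loop 1: 10 segments, perimeter = 10.2331
Total perimeter = 10.233


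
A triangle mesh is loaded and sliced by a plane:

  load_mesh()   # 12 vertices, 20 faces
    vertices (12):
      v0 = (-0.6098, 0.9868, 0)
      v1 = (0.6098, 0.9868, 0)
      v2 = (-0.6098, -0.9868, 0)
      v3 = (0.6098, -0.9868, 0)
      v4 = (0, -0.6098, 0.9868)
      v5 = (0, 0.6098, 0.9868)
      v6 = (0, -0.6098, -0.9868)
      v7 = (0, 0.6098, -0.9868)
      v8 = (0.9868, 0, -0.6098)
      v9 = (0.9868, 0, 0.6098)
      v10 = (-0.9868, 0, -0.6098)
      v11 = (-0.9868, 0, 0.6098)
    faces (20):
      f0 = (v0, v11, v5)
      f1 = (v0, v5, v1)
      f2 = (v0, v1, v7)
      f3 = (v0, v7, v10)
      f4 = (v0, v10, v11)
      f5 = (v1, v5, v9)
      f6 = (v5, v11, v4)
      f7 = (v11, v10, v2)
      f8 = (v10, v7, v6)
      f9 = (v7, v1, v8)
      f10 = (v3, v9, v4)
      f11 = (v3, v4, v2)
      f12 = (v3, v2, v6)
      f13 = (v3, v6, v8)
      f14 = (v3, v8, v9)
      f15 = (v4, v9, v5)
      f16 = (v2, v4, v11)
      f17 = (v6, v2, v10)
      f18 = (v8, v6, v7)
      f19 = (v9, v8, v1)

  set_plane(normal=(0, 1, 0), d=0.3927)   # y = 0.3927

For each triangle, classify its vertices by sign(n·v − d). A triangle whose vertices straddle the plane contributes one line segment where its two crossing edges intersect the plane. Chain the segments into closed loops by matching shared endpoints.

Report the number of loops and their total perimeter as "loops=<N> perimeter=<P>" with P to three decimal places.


Straddling triangles (10 of 20):
  (v0,v11,v5) [+-+] → (-0.836772, 0.3927, 0.367128)–(-0.351319, 0.3927, 0.852581)  len=0.6865
  (v0,v7,v10) [++-] → (-0.351319, 0.3927, -0.852581)–(-0.836772, 0.3927, -0.367128)  len=0.6865
  (v0,v10,v11) [+--] → (-0.836772, 0.3927, -0.367128)–(-0.836772, 0.3927, 0.367128)  len=0.7343
  (v1,v5,v9) [++-] → (0.351319, 0.3927, 0.852581)–(0.836772, 0.3927, 0.367128)  len=0.6865
  (v5,v11,v4) [+--] → (-0.351319, 0.3927, 0.852581)–(0, 0.3927, 0.9868)  len=0.3761
  (v10,v7,v6) [-+-] → (-0.351319, 0.3927, -0.852581)–(0, 0.3927, -0.9868)  len=0.3761
  (v7,v1,v8) [++-] → (0.836772, 0.3927, -0.367128)–(0.351319, 0.3927, -0.852581)  len=0.6865
  (v4,v9,v5) [--+] → (0.351319, 0.3927, 0.852581)–(0, 0.3927, 0.9868)  len=0.3761
  (v8,v6,v7) [--+] → (0, 0.3927, -0.9868)–(0.351319, 0.3927, -0.852581)  len=0.3761
  (v9,v8,v1) [--+] → (0.836772, 0.3927, -0.367128)–(0.836772, 0.3927, 0.367128)  len=0.7343

Chained into 1 loop(s):
  loop 1: 10 segments, perimeter = 5.7190
Total perimeter = 5.719

loops=1 perimeter=5.719


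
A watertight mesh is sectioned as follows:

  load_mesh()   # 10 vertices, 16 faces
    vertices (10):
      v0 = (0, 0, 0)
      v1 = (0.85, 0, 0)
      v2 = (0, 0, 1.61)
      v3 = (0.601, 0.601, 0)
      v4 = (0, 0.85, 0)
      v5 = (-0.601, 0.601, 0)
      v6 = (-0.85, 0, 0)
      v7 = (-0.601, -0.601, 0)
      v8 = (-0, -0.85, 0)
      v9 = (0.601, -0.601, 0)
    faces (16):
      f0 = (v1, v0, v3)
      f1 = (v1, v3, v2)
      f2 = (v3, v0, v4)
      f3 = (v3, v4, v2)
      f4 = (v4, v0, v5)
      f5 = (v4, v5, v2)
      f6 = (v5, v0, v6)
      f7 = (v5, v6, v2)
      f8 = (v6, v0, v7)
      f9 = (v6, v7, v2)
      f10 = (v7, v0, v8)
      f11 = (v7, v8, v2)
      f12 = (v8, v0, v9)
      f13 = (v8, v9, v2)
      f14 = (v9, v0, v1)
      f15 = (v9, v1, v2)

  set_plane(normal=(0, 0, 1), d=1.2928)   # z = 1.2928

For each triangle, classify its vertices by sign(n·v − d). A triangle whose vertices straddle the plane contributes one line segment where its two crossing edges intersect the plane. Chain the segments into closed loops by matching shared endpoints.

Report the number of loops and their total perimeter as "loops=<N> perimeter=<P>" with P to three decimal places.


Straddling triangles (8 of 16):
  (v1,v3,v2) [--+] → (0.118408, 0.118408, 1.2928)–(0.167466, 0, 1.2928)  len=0.1282
  (v3,v4,v2) [--+] → (0, 0.167466, 1.2928)–(0.118408, 0.118408, 1.2928)  len=0.1282
  (v4,v5,v2) [--+] → (-0.118408, 0.118408, 1.2928)–(0, 0.167466, 1.2928)  len=0.1282
  (v5,v6,v2) [--+] → (-0.167466, 0, 1.2928)–(-0.118408, 0.118408, 1.2928)  len=0.1282
  (v6,v7,v2) [--+] → (-0.118408, -0.118408, 1.2928)–(-0.167466, 0, 1.2928)  len=0.1282
  (v7,v8,v2) [--+] → (0, -0.167466, 1.2928)–(-0.118408, -0.118408, 1.2928)  len=0.1282
  (v8,v9,v2) [--+] → (0.118408, -0.118408, 1.2928)–(0, -0.167466, 1.2928)  len=0.1282
  (v9,v1,v2) [--+] → (0.167466, 0, 1.2928)–(0.118408, -0.118408, 1.2928)  len=0.1282

Chained into 1 loop(s):
  loop 1: 8 segments, perimeter = 1.0253
Total perimeter = 1.025

loops=1 perimeter=1.025


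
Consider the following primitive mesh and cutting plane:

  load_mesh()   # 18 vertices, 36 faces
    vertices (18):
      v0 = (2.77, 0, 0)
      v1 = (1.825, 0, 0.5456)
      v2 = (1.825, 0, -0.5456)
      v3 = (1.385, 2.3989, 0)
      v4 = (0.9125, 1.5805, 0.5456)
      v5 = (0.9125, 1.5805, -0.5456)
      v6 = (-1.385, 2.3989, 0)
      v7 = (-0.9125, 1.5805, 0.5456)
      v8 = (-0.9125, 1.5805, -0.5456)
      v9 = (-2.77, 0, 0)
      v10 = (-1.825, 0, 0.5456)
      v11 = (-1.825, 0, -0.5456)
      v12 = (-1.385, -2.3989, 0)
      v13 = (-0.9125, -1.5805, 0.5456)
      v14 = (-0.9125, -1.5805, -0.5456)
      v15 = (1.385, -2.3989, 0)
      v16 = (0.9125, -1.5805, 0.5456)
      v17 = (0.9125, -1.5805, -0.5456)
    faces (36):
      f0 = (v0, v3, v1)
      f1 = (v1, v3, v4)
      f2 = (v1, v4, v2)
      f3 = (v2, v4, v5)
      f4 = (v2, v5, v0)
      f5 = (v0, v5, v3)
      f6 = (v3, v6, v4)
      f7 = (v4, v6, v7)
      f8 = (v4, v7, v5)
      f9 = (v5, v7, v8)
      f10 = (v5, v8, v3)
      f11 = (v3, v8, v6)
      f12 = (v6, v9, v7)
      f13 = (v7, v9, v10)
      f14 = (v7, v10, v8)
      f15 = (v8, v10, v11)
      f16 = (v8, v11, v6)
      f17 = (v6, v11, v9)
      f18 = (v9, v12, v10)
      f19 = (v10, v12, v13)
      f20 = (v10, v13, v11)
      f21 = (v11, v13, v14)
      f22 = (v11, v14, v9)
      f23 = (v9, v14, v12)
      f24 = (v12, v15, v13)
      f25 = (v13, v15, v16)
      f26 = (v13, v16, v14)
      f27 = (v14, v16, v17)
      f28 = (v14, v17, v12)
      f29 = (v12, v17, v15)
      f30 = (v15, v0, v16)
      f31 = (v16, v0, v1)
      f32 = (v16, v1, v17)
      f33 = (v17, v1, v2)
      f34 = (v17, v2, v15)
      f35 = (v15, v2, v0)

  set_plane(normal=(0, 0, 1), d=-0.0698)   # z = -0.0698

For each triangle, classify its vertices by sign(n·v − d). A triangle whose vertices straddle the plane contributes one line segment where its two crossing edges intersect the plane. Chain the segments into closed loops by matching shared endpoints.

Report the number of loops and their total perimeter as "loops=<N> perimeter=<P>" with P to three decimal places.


Straddling triangles (24 of 36):
  (v1,v4,v2) [++-] → (1.42712, 0.689151, -0.0698)–(1.825, 0, -0.0698)  len=0.7958
  (v2,v4,v5) [-+-] → (1.42712, 0.689151, -0.0698)–(0.9125, 1.5805, -0.0698)  len=1.0292
  (v2,v5,v0) [--+] → (2.53237, 0.202197, -0.0698)–(2.6491, 0, -0.0698)  len=0.2335
  (v0,v5,v3) [+-+] → (2.53237, 0.202197, -0.0698)–(1.32455, 2.2942, -0.0698)  len=2.4156
  (v4,v7,v5) [++-] → (0.116738, 1.5805, -0.0698)–(0.9125, 1.5805, -0.0698)  len=0.7958
  (v5,v7,v8) [-+-] → (0.116738, 1.5805, -0.0698)–(-0.9125, 1.5805, -0.0698)  len=1.0292
  (v5,v8,v3) [--+] → (1.09107, 2.2942, -0.0698)–(1.32455, 2.2942, -0.0698)  len=0.2335
  (v3,v8,v6) [+-+] → (1.09107, 2.2942, -0.0698)–(-1.32455, 2.2942, -0.0698)  len=2.4156
  (v7,v10,v8) [++-] → (-1.31038, 0.891349, -0.0698)–(-0.9125, 1.5805, -0.0698)  len=0.7958
  (v8,v10,v11) [-+-] → (-1.31038, 0.891349, -0.0698)–(-1.825, 0, -0.0698)  len=1.0292
  (v8,v11,v6) [--+] → (-1.44129, 2.092, -0.0698)–(-1.32455, 2.2942, -0.0698)  len=0.2335
  (v6,v11,v9) [+-+] → (-1.44129, 2.092, -0.0698)–(-2.6491, 0, -0.0698)  len=2.4156
  (v10,v13,v11) [++-] → (-1.42712, -0.689151, -0.0698)–(-1.825, 0, -0.0698)  len=0.7958
  (v11,v13,v14) [-+-] → (-1.42712, -0.689151, -0.0698)–(-0.9125, -1.5805, -0.0698)  len=1.0292
  (v11,v14,v9) [--+] → (-2.53237, -0.202197, -0.0698)–(-2.6491, 0, -0.0698)  len=0.2335
  (v9,v14,v12) [+-+] → (-2.53237, -0.202197, -0.0698)–(-1.32455, -2.2942, -0.0698)  len=2.4156
  (v13,v16,v14) [++-] → (-0.116738, -1.5805, -0.0698)–(-0.9125, -1.5805, -0.0698)  len=0.7958
  (v14,v16,v17) [-+-] → (-0.116738, -1.5805, -0.0698)–(0.9125, -1.5805, -0.0698)  len=1.0292
  (v14,v17,v12) [--+] → (-1.09107, -2.2942, -0.0698)–(-1.32455, -2.2942, -0.0698)  len=0.2335
  (v12,v17,v15) [+-+] → (-1.09107, -2.2942, -0.0698)–(1.32455, -2.2942, -0.0698)  len=2.4156
  (v16,v1,v17) [++-] → (1.31038, -0.891349, -0.0698)–(0.9125, -1.5805, -0.0698)  len=0.7958
  (v17,v1,v2) [-+-] → (1.31038, -0.891349, -0.0698)–(1.825, 0, -0.0698)  len=1.0292
  (v17,v2,v15) [--+] → (1.44129, -2.092, -0.0698)–(1.32455, -2.2942, -0.0698)  len=0.2335
  (v15,v2,v0) [+-+] → (1.44129, -2.092, -0.0698)–(2.6491, 0, -0.0698)  len=2.4156

Chained into 2 loop(s):
  loop 1: 12 segments, perimeter = 10.9500
  loop 2: 12 segments, perimeter = 15.8947
Total perimeter = 26.845

loops=2 perimeter=26.845


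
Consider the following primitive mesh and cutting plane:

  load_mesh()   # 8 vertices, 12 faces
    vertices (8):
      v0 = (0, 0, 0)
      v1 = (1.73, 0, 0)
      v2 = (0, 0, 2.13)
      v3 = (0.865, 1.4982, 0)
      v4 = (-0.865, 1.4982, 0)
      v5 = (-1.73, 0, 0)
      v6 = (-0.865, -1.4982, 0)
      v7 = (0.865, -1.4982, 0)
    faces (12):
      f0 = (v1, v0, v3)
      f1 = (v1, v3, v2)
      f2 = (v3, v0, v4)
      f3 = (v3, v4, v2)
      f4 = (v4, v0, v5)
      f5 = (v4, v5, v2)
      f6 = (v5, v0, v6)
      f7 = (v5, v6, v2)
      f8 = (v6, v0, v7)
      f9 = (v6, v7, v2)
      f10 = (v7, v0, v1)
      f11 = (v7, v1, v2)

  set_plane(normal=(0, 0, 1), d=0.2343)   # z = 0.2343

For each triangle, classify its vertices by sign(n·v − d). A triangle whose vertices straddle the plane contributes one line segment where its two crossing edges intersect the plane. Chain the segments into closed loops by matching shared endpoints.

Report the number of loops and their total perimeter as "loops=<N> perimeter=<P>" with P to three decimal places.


Straddling triangles (6 of 12):
  (v1,v3,v2) [--+] → (0.76985, 1.3334, 0.2343)–(1.5397, 0, 0.2343)  len=1.5397
  (v3,v4,v2) [--+] → (-0.76985, 1.3334, 0.2343)–(0.76985, 1.3334, 0.2343)  len=1.5397
  (v4,v5,v2) [--+] → (-1.5397, 0, 0.2343)–(-0.76985, 1.3334, 0.2343)  len=1.5397
  (v5,v6,v2) [--+] → (-0.76985, -1.3334, 0.2343)–(-1.5397, 0, 0.2343)  len=1.5397
  (v6,v7,v2) [--+] → (0.76985, -1.3334, 0.2343)–(-0.76985, -1.3334, 0.2343)  len=1.5397
  (v7,v1,v2) [--+] → (1.5397, 0, 0.2343)–(0.76985, -1.3334, 0.2343)  len=1.5397

Chained into 1 loop(s):
  loop 1: 6 segments, perimeter = 9.2381
Total perimeter = 9.238

loops=1 perimeter=9.238


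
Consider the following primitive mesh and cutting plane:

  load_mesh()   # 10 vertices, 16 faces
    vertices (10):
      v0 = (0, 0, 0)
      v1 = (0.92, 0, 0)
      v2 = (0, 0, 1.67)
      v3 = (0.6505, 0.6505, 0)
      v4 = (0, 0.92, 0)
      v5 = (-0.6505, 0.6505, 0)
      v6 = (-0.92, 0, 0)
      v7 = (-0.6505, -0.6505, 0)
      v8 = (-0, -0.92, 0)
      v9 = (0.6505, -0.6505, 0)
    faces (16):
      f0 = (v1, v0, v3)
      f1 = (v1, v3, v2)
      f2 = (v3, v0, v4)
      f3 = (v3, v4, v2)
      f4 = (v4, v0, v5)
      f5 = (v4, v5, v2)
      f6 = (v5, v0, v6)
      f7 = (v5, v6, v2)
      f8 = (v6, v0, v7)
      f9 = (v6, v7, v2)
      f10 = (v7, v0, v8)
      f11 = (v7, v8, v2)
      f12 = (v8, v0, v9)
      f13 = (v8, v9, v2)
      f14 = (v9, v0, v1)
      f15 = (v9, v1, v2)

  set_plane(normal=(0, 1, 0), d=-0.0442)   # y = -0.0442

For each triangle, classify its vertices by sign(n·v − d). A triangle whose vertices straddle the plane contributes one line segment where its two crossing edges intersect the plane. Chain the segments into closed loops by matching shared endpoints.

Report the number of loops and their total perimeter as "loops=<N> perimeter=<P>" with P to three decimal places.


loops=1 perimeter=5.468

Straddling triangles (8 of 16):
  (v6,v0,v7) [++-] → (-0.0442, -0.0442, 0)–(-0.901688, -0.0442, 0)  len=0.8575
  (v6,v7,v2) [+-+] → (-0.901688, -0.0442, 0)–(-0.0442, -0.0442, 1.55653)  len=1.7771
  (v7,v0,v8) [-+-] → (-0.0442, -0.0442, 0)–(0, -0.0442, 0)  len=0.0442
  (v7,v8,v2) [--+] → (0, -0.0442, 1.58977)–(-0.0442, -0.0442, 1.55653)  len=0.0553
  (v8,v0,v9) [-+-] → (0, -0.0442, 0)–(0.0442, -0.0442, 0)  len=0.0442
  (v8,v9,v2) [--+] → (0.0442, -0.0442, 1.55653)–(0, -0.0442, 1.58977)  len=0.0553
  (v9,v0,v1) [-++] → (0.0442, -0.0442, 0)–(0.901688, -0.0442, 0)  len=0.8575
  (v9,v1,v2) [-++] → (0.901688, -0.0442, 0)–(0.0442, -0.0442, 1.55653)  len=1.7771

Chained into 1 loop(s):
  loop 1: 8 segments, perimeter = 5.4682
Total perimeter = 5.468


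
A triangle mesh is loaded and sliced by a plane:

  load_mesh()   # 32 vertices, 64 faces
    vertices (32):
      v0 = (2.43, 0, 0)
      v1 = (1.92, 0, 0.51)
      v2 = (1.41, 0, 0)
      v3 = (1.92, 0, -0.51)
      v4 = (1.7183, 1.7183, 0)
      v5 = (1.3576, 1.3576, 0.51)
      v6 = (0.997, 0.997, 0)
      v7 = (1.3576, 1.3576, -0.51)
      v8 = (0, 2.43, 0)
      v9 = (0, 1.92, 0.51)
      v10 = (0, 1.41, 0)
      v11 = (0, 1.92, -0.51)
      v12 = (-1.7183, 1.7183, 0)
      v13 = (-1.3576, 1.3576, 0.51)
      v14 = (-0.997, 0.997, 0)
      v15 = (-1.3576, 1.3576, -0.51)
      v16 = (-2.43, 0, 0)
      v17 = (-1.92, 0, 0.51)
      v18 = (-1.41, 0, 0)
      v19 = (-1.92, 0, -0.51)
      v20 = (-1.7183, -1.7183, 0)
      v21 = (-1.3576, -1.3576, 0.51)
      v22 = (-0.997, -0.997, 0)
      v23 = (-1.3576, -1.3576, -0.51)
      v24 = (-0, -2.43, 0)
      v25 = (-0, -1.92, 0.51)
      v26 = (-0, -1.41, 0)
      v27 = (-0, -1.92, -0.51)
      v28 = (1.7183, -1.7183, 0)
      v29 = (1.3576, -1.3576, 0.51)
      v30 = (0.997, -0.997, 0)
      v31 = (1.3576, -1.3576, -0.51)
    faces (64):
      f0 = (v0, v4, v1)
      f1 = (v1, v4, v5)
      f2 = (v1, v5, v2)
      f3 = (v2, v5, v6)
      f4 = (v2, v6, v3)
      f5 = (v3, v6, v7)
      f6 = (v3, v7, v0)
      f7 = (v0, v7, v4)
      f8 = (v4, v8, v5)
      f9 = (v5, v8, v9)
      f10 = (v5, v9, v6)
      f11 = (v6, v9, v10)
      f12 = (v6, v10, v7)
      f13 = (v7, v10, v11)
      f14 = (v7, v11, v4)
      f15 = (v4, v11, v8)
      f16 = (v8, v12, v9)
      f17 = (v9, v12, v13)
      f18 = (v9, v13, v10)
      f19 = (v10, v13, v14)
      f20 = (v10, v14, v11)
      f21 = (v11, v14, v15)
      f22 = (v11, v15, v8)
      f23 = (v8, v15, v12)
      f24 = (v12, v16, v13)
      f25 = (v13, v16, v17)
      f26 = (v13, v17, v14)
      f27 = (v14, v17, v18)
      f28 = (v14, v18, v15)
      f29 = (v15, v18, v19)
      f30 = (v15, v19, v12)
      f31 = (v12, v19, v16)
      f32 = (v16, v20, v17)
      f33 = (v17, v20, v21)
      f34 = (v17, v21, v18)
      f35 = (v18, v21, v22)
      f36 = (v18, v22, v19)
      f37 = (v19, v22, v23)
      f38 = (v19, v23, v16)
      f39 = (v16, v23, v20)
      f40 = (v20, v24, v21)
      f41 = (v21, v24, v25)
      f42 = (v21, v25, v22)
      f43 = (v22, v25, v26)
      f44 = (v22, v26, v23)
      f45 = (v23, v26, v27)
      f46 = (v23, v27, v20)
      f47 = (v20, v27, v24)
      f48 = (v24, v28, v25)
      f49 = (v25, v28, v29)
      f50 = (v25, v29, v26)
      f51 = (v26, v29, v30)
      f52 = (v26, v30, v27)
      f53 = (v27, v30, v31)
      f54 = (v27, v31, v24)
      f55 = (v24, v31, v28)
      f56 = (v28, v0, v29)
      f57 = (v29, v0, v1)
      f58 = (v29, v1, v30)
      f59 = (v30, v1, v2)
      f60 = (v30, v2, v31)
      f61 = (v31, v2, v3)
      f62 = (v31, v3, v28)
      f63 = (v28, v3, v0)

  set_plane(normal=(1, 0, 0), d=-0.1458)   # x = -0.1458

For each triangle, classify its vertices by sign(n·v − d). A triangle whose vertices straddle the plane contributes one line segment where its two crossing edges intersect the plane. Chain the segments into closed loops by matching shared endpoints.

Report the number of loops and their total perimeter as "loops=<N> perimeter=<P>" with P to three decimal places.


Straddling triangles (16 of 64):
  (v8,v12,v9) [+-+] → (-0.1458, 2.36961, 0)–(-0.1458, 1.90289, 0.466726)  len=0.6601
  (v9,v12,v13) [+--] → (-0.1458, 1.90289, 0.466726)–(-0.1458, 1.8596, 0.51)  len=0.0612
  (v9,v13,v10) [+-+] → (-0.1458, 1.8596, 0.51)–(-0.1458, 1.40437, 0.0547717)  len=0.6438
  (v10,v13,v14) [+--] → (-0.1458, 1.40437, 0.0547717)–(-0.1458, 1.3496, 0)  len=0.0775
  (v10,v14,v11) [+-+] → (-0.1458, 1.3496, 0)–(-0.1458, 1.78502, -0.435418)  len=0.6158
  (v11,v14,v15) [+--] → (-0.1458, 1.78502, -0.435418)–(-0.1458, 1.8596, -0.51)  len=0.1055
  (v11,v15,v8) [+-+] → (-0.1458, 1.8596, -0.51)–(-0.1458, 2.31483, -0.0547717)  len=0.6438
  (v8,v15,v12) [+--] → (-0.1458, 2.31483, -0.0547717)–(-0.1458, 2.36961, 0)  len=0.0775
  (v20,v24,v21) [-+-] → (-0.1458, -2.36961, 0)–(-0.1458, -2.31483, 0.0547717)  len=0.0775
  (v21,v24,v25) [-++] → (-0.1458, -2.31483, 0.0547717)–(-0.1458, -1.8596, 0.51)  len=0.6438
  (v21,v25,v22) [-+-] → (-0.1458, -1.8596, 0.51)–(-0.1458, -1.78502, 0.435418)  len=0.1055
  (v22,v25,v26) [-++] → (-0.1458, -1.78502, 0.435418)–(-0.1458, -1.3496, 0)  len=0.6158
  (v22,v26,v23) [-+-] → (-0.1458, -1.3496, 0)–(-0.1458, -1.40437, -0.0547717)  len=0.0775
  (v23,v26,v27) [-++] → (-0.1458, -1.40437, -0.0547717)–(-0.1458, -1.8596, -0.51)  len=0.6438
  (v23,v27,v20) [-+-] → (-0.1458, -1.8596, -0.51)–(-0.1458, -1.90289, -0.466726)  len=0.0612
  (v20,v27,v24) [-++] → (-0.1458, -1.90289, -0.466726)–(-0.1458, -2.36961, 0)  len=0.6601

Chained into 2 loop(s):
  loop 1: 8 segments, perimeter = 2.8850
  loop 2: 8 segments, perimeter = 2.8850
Total perimeter = 5.770

loops=2 perimeter=5.770


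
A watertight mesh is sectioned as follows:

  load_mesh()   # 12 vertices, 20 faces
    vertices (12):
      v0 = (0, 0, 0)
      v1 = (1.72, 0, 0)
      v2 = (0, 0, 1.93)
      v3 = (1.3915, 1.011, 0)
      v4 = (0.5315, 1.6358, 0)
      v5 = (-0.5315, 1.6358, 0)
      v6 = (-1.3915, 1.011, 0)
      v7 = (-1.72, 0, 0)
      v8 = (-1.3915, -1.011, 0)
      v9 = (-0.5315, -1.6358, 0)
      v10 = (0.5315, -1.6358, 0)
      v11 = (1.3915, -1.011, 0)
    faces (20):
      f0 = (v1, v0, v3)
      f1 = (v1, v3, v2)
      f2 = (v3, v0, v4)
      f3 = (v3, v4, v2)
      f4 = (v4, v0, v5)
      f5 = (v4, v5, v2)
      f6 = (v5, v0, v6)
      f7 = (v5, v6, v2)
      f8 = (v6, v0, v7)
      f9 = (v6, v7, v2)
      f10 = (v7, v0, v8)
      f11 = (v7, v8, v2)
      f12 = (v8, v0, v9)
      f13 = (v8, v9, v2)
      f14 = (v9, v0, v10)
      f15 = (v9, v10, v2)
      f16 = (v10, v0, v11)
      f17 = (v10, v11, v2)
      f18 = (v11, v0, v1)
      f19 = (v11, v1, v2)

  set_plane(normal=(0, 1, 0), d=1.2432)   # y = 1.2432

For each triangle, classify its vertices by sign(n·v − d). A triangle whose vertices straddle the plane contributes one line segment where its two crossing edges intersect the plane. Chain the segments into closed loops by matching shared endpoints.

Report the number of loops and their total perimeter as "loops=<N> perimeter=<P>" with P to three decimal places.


loops=1 perimeter=4.577

Straddling triangles (6 of 20):
  (v3,v0,v4) [--+] → (0.403937, 1.2432, 0)–(1.07189, 1.2432, 0)  len=0.6680
  (v3,v4,v2) [-+-] → (1.07189, 1.2432, 0)–(0.403937, 1.2432, 0.463209)  len=0.8128
  (v4,v0,v5) [+-+] → (0.403937, 1.2432, 0)–(-0.403937, 1.2432, 0)  len=0.8079
  (v4,v5,v2) [++-] → (-0.403937, 1.2432, 0.463209)–(0.403937, 1.2432, 0.463209)  len=0.8079
  (v5,v0,v6) [+--] → (-0.403937, 1.2432, 0)–(-1.07189, 1.2432, 0)  len=0.6680
  (v5,v6,v2) [+--] → (-1.07189, 1.2432, 0)–(-0.403937, 1.2432, 0.463209)  len=0.8128

Chained into 1 loop(s):
  loop 1: 6 segments, perimeter = 4.5774
Total perimeter = 4.577


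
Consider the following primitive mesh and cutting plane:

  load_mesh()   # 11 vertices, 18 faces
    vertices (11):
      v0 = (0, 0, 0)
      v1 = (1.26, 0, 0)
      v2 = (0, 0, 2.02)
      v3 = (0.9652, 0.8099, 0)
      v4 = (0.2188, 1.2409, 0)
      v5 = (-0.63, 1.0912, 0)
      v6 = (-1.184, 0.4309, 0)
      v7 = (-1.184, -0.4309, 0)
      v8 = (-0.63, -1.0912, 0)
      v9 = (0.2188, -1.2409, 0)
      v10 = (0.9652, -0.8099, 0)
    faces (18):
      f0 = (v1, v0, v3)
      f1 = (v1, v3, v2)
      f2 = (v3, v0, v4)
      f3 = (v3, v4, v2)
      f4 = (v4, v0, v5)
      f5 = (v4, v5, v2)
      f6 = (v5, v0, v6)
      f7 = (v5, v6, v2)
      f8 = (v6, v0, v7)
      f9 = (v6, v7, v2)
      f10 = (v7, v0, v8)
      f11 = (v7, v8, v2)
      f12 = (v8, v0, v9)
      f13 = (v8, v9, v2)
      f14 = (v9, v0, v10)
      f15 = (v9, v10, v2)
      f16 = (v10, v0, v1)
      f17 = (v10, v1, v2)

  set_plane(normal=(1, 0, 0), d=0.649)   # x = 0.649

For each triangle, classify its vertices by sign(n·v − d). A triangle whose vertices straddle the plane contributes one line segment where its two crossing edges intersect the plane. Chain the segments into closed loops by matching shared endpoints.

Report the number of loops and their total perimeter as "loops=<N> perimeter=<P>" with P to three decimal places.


Straddling triangles (8 of 18):
  (v1,v0,v3) [+-+] → (0.649, 0, 0)–(0.649, 0.544576, 0)  len=0.5446
  (v1,v3,v2) [++-] → (0.649, 0.544576, 0.661753)–(0.649, 0, 0.97954)  len=0.6305
  (v3,v0,v4) [+--] → (0.649, 0.544576, 0)–(0.649, 0.992486, 0)  len=0.4479
  (v3,v4,v2) [+--] → (0.649, 0.992486, 0)–(0.649, 0.544576, 0.661753)  len=0.7991
  (v9,v0,v10) [--+] → (0.649, -0.544576, 0)–(0.649, -0.992486, 0)  len=0.4479
  (v9,v10,v2) [-+-] → (0.649, -0.992486, 0)–(0.649, -0.544576, 0.661753)  len=0.7991
  (v10,v0,v1) [+-+] → (0.649, -0.544576, 0)–(0.649, 0, 0)  len=0.5446
  (v10,v1,v2) [++-] → (0.649, 0, 0.97954)–(0.649, -0.544576, 0.661753)  len=0.6305

Chained into 1 loop(s):
  loop 1: 8 segments, perimeter = 4.8442
Total perimeter = 4.844

loops=1 perimeter=4.844


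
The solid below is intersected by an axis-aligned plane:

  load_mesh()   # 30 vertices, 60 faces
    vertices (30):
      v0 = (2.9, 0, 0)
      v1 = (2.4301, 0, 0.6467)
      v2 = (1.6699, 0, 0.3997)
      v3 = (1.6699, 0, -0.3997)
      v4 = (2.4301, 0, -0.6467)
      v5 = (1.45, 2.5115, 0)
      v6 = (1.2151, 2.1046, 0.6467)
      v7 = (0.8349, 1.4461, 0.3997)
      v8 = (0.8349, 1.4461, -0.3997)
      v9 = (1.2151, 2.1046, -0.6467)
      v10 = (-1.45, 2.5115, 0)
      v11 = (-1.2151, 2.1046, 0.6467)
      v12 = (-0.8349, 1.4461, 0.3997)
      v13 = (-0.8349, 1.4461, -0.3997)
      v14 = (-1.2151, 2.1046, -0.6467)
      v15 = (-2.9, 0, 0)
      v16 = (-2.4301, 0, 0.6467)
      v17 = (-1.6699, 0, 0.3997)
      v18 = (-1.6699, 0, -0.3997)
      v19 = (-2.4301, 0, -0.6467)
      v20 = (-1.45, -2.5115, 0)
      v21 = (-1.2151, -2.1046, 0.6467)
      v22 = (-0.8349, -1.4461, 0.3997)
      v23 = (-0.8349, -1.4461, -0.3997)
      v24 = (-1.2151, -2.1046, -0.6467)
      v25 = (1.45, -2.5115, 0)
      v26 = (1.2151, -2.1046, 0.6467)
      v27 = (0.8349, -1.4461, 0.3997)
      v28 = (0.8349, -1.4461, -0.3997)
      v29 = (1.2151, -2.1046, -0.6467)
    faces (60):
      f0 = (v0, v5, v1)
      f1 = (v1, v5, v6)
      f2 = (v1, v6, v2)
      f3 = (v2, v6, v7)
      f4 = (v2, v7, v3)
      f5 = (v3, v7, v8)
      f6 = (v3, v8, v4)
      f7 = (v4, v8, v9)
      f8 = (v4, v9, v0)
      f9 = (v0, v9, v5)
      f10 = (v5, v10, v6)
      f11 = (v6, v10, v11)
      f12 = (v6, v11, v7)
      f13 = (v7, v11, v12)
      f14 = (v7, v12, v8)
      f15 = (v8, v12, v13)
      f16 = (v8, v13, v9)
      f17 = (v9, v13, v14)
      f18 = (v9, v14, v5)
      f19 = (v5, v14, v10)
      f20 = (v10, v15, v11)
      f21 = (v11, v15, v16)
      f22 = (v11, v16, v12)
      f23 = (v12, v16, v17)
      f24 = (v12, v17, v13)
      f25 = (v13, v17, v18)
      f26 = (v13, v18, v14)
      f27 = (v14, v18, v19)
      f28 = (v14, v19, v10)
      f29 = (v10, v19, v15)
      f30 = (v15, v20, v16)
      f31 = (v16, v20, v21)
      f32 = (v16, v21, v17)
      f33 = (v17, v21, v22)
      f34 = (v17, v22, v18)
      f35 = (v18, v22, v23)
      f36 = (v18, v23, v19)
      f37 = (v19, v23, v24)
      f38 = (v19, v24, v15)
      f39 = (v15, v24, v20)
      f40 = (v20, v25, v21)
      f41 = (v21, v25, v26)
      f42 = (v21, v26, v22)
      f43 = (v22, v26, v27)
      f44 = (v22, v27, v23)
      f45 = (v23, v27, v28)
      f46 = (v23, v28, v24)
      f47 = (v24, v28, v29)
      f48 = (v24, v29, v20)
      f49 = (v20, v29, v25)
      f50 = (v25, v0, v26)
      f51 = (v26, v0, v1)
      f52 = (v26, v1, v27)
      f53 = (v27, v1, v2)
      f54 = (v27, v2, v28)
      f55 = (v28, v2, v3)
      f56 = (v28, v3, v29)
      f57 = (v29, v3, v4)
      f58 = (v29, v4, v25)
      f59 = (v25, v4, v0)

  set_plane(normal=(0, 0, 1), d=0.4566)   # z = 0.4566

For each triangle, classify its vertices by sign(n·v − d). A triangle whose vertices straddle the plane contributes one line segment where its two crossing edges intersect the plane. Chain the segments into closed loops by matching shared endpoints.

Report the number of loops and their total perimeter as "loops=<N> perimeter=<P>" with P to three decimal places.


Straddling triangles (24 of 60):
  (v0,v5,v1) [--+] → (2.142, 0.738265, 0.4566)–(2.56823, 0, 0.4566)  len=0.8525
  (v1,v5,v6) [+-+] → (2.142, 0.738265, 0.4566)–(1.28415, 2.22421, 0.4566)  len=1.7158
  (v1,v6,v2) [++-] → (1.56513, 0.484825, 0.4566)–(1.84502, 0, 0.4566)  len=0.5598
  (v2,v6,v7) [-+-] → (1.56513, 0.484825, 0.4566)–(0.922485, 1.59779, 0.4566)  len=1.2852
  (v5,v10,v6) [--+] → (0.431683, 2.22421, 0.4566)–(1.28415, 2.22421, 0.4566)  len=0.8525
  (v6,v10,v11) [+-+] → (0.431683, 2.22421, 0.4566)–(-1.28415, 2.22421, 0.4566)  len=1.7158
  (v6,v11,v7) [++-] → (0.362653, 1.59779, 0.4566)–(0.922485, 1.59779, 0.4566)  len=0.5598
  (v7,v11,v12) [-+-] → (0.362653, 1.59779, 0.4566)–(-0.922485, 1.59779, 0.4566)  len=1.2851
  (v10,v15,v11) [--+] → (-1.71038, 1.48594, 0.4566)–(-1.28415, 2.22421, 0.4566)  len=0.8525
  (v11,v15,v16) [+-+] → (-1.71038, 1.48594, 0.4566)–(-2.56823, 0, 0.4566)  len=1.7158
  (v11,v16,v12) [++-] → (-1.20238, 1.11297, 0.4566)–(-0.922485, 1.59779, 0.4566)  len=0.5598
  (v12,v16,v17) [-+-] → (-1.20238, 1.11297, 0.4566)–(-1.84502, 0, 0.4566)  len=1.2852
  (v15,v20,v16) [--+] → (-2.142, -0.738265, 0.4566)–(-2.56823, 0, 0.4566)  len=0.8525
  (v16,v20,v21) [+-+] → (-2.142, -0.738265, 0.4566)–(-1.28415, -2.22421, 0.4566)  len=1.7158
  (v16,v21,v17) [++-] → (-1.56513, -0.484825, 0.4566)–(-1.84502, 0, 0.4566)  len=0.5598
  (v17,v21,v22) [-+-] → (-1.56513, -0.484825, 0.4566)–(-0.922485, -1.59779, 0.4566)  len=1.2852
  (v20,v25,v21) [--+] → (-0.431683, -2.22421, 0.4566)–(-1.28415, -2.22421, 0.4566)  len=0.8525
  (v21,v25,v26) [+-+] → (-0.431683, -2.22421, 0.4566)–(1.28415, -2.22421, 0.4566)  len=1.7158
  (v21,v26,v22) [++-] → (-0.362653, -1.59779, 0.4566)–(-0.922485, -1.59779, 0.4566)  len=0.5598
  (v22,v26,v27) [-+-] → (-0.362653, -1.59779, 0.4566)–(0.922485, -1.59779, 0.4566)  len=1.2851
  (v25,v0,v26) [--+] → (1.71038, -1.48594, 0.4566)–(1.28415, -2.22421, 0.4566)  len=0.8525
  (v26,v0,v1) [+-+] → (1.71038, -1.48594, 0.4566)–(2.56823, 0, 0.4566)  len=1.7158
  (v26,v1,v27) [++-] → (1.20238, -1.11297, 0.4566)–(0.922485, -1.59779, 0.4566)  len=0.5598
  (v27,v1,v2) [-+-] → (1.20238, -1.11297, 0.4566)–(1.84502, 0, 0.4566)  len=1.2852

Chained into 2 loop(s):
  loop 1: 12 segments, perimeter = 15.4096
  loop 2: 12 segments, perimeter = 11.0699
Total perimeter = 26.480

loops=2 perimeter=26.480


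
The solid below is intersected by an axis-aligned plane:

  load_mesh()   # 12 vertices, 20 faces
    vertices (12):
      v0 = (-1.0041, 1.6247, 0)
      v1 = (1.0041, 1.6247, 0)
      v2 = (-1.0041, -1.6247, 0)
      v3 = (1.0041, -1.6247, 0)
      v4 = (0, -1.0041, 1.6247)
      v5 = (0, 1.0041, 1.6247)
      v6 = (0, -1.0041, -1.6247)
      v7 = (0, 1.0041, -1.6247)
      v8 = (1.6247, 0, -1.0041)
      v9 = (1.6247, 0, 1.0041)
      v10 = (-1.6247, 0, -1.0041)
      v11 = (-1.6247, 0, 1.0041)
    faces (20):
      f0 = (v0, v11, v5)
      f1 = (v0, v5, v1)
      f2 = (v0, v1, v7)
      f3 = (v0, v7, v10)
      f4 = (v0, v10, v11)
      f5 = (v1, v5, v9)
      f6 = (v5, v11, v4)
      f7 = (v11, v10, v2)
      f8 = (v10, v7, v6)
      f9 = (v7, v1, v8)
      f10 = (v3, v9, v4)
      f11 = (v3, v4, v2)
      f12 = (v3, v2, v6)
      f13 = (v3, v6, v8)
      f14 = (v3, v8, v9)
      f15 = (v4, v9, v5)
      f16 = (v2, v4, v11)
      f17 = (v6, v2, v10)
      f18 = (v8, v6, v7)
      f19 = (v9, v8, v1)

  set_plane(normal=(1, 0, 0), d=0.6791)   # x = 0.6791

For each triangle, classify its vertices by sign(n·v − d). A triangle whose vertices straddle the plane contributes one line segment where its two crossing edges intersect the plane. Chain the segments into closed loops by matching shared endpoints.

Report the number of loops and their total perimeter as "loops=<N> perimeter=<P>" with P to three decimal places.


loops=1 perimeter=9.338

Straddling triangles (10 of 20):
  (v0,v5,v1) [--+] → (0.6791, 1.42383, 0.525871)–(0.6791, 1.6247, 0)  len=0.5629
  (v0,v1,v7) [-+-] → (0.6791, 1.6247, 0)–(0.6791, 1.42383, -0.525871)  len=0.5629
  (v1,v5,v9) [+-+] → (0.6791, 1.42383, 0.525871)–(0.6791, 0.584401, 1.3653)  len=1.1871
  (v7,v1,v8) [-++] → (0.6791, 1.42383, -0.525871)–(0.6791, 0.584401, -1.3653)  len=1.1871
  (v3,v9,v4) [++-] → (0.6791, -0.584401, 1.3653)–(0.6791, -1.42383, 0.525871)  len=1.1871
  (v3,v4,v2) [+--] → (0.6791, -1.42383, 0.525871)–(0.6791, -1.6247, 0)  len=0.5629
  (v3,v2,v6) [+--] → (0.6791, -1.6247, 0)–(0.6791, -1.42383, -0.525871)  len=0.5629
  (v3,v6,v8) [+-+] → (0.6791, -1.42383, -0.525871)–(0.6791, -0.584401, -1.3653)  len=1.1871
  (v4,v9,v5) [-+-] → (0.6791, -0.584401, 1.3653)–(0.6791, 0.584401, 1.3653)  len=1.1688
  (v8,v6,v7) [+--] → (0.6791, -0.584401, -1.3653)–(0.6791, 0.584401, -1.3653)  len=1.1688

Chained into 1 loop(s):
  loop 1: 10 segments, perimeter = 9.3378
Total perimeter = 9.338
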